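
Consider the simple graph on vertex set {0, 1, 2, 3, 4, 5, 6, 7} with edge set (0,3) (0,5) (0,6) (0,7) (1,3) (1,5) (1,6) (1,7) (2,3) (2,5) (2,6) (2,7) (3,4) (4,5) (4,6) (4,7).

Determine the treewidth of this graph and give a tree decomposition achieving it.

Each bag holds 5 vertices, so the decomposition has width 4, which upper-bounds the treewidth. For the lower bound: the 5 vertex sets {0,7}, {1,6}, {3,4}, {5}, {2} are disjoint, each induces a connected subgraph, and every pair is joined by at least one edge of G. Contracting each set to a single vertex therefore yields K_{5} as a minor, and since treewidth is minor-monotone, tw(G) ≥ tw(K_{5}) = 4. The upper and lower bounds meet at 4, so that is the treewidth.

Treewidth 4.
One such decomposition:
Bags: B1 = {0, 3, 5, 6, 7}  B2 = {1, 3, 5, 6, 7}  B3 = {3, 4, 5, 6, 7}  B4 = {2, 3, 5, 6, 7}
Tree: B1–B2, B2–B3, B3–B4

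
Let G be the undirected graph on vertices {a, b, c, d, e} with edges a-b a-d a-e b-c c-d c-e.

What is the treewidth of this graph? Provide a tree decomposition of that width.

Treewidth 2.
One optimal decomposition is:
Bags: B1 = {a, b, c}  B2 = {a, c, e}  B3 = {a, c, d}
Tree: B1–B2, B2–B3

Every bag has size at most 3, so the width is 3 − 1 = 2 and tw(G) ≤ 2. Since c–b–a–e–c is a cycle in G, G is not acyclic. Forests are exactly the graphs of treewidth ≤ 1, so tw(G) ≥ 2. The upper and lower bounds meet at 2, so that is the treewidth.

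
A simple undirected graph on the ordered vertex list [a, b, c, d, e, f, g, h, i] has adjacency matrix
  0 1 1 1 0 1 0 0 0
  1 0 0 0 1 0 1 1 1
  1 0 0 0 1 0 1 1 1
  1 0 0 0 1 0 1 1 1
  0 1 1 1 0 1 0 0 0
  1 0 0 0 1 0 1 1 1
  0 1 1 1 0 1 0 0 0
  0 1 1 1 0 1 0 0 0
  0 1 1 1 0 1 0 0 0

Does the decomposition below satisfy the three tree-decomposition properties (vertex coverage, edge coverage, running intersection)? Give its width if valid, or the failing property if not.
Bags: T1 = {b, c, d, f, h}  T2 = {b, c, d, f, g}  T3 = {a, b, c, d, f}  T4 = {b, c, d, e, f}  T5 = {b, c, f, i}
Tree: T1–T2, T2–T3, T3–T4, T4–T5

No — edge (d,i) lies in no bag.

A tree decomposition must satisfy three properties: every vertex lies in some bag; for every edge, both endpoints lie together in some bag; and for every vertex, the bags containing it form a connected subtree. Here edge (d,i) lies in no bag, so the decomposition is invalid.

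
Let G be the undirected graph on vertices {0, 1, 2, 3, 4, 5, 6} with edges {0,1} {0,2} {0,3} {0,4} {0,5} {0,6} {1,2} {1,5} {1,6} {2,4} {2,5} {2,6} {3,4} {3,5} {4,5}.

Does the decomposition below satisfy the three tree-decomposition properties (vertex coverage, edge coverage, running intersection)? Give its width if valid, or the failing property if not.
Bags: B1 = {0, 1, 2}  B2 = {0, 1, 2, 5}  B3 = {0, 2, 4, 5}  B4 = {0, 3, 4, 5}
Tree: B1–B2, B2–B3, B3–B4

A tree decomposition must satisfy three properties: every vertex lies in some bag; for every edge, both endpoints lie together in some bag; and for every vertex, the bags containing it form a connected subtree. Here vertex 6 appears in no bag, so the decomposition is invalid.

No — vertex 6 appears in no bag.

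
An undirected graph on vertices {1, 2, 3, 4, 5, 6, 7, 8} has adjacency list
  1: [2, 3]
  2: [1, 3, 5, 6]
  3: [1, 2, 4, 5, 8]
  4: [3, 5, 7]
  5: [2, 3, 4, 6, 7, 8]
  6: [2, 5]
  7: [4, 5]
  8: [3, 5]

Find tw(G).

A width-2 tree decomposition is:
Bags: B1 = {3, 4, 5}  B2 = {4, 5, 7}  B3 = {2, 3, 5}  B4 = {2, 5, 6}  B5 = {1, 2, 3}  B6 = {3, 5, 8}
Tree: B1–B2, B1–B3, B3–B4, B3–B5, B3–B6
Each bag holds 3 vertices, so the decomposition has width 2, which upper-bounds the treewidth. On the other hand G contains the 3-clique {1, 2, 3}. A clique must lie in a single bag of any decomposition, so no decomposition can have width below 2. Combining the bounds, tw(G) = 2.

2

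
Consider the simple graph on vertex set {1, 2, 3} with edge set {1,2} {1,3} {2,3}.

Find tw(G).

A width-2 tree decomposition is:
Bags: B1 = {1, 2, 3}
Tree: (single bag)
With just one bag of size 3, the width is 3 − 1 = 2, so tw(G) ≤ 2. On the other hand G contains the 3-clique {1, 2, 3}. A clique must lie in a single bag of any decomposition, so no decomposition can have width below 2. Therefore the treewidth is 2.

2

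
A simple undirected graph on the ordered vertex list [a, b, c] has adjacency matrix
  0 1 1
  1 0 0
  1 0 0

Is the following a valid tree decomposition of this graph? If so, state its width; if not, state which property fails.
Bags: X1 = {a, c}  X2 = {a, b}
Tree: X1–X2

Checking the three conditions: (i) the bags cover all of {a, b, c}; (ii) for each edge, some bag contains both endpoints; (iii) the bags containing any fixed vertex form a subtree. All hold, so the decomposition is valid with width 2 − 1 = 1.

Yes; width 1.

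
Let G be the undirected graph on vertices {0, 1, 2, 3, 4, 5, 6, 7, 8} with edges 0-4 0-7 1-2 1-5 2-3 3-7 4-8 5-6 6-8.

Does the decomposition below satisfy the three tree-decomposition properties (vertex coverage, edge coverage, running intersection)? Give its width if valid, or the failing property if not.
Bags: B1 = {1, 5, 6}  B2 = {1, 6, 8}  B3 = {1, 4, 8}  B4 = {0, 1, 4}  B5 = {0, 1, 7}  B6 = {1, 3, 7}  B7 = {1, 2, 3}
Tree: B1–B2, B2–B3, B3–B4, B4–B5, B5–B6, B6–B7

Every vertex of G appears in some bag (union = {0, 1, 2, 3, 4, 5, 6, 7, 8}); every edge is covered by a bag; and for each vertex v the set of bags containing v is connected in the bag tree. The decomposition is therefore valid. The largest bag has 3 vertices, so the width is 2.

Yes; width 2.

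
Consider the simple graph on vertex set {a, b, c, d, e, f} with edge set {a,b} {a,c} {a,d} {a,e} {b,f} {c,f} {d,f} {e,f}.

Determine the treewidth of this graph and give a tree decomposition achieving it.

Each bag holds 3 vertices, so the decomposition has width 2, which upper-bounds the treewidth. The edges a–b–f–e–a form a cycle, so G is not a tree and its treewidth is at least 2. Therefore the treewidth is 2.

Treewidth 2.
One optimal decomposition is:
Bags: B1 = {a, b, f}  B2 = {a, e, f}  B3 = {a, d, f}  B4 = {a, c, f}
Tree: B1–B2, B2–B3, B3–B4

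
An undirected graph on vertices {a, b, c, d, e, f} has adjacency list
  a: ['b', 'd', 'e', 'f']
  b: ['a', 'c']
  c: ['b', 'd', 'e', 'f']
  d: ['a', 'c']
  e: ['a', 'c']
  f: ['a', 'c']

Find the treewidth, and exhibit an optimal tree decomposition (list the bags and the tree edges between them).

The largest bag has 3 vertices, giving width 2; this decomposition certifies tw(G) ≤ 2. Since a–e–c–f–a is a cycle in G, G is not acyclic. Forests are exactly the graphs of treewidth ≤ 1, so tw(G) ≥ 2. Hence tw(G) = 2 exactly.

Treewidth 2.
One optimal decomposition is:
Bags: B1 = {a, c, e}  B2 = {a, c, f}  B3 = {a, c, d}  B4 = {a, b, c}
Tree: B1–B2, B2–B3, B3–B4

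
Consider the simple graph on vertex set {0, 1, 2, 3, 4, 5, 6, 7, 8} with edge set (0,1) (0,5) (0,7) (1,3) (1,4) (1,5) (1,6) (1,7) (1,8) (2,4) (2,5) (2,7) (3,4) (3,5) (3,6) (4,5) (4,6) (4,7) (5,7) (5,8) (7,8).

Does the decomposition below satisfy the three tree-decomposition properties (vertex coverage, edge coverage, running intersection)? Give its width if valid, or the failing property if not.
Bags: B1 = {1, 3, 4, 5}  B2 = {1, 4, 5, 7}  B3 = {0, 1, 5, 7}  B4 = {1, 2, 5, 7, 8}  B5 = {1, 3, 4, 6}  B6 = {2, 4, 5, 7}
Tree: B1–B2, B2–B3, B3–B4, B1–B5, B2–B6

No — bags containing vertex 2 are not connected in the tree.

A tree decomposition must satisfy three properties: every vertex lies in some bag; for every edge, both endpoints lie together in some bag; and for every vertex, the bags containing it form a connected subtree. Here bags containing vertex 2 are not connected in the tree, so the decomposition is invalid.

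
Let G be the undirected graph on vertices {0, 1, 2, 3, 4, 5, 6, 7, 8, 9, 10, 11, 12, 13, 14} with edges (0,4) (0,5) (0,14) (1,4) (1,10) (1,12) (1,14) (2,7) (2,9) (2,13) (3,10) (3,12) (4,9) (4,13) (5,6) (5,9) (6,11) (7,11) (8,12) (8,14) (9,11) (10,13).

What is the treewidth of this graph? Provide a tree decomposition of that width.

Treewidth 3.
One optimal decomposition is:
Bags: B1 = {3, 8, 10, 12}  B2 = {1, 8, 10, 12}  B3 = {1, 8, 10, 14}  B4 = {1, 10, 13, 14}  B5 = {1, 4, 13, 14}  B6 = {0, 4, 13, 14}  B7 = {0, 2, 4, 13}  B8 = {0, 2, 4, 9}  B9 = {0, 2, 5, 9}  B10 = {2, 5, 7, 9}  B11 = {5, 7, 9, 11}  B12 = {5, 6, 7, 11}
Tree: B1–B2, B2–B3, B3–B4, B4–B5, B5–B6, B6–B7, B7–B8, B8–B9, B9–B10, B10–B11, B11–B12

Every bag has size at most 4, so the width is 4 − 1 = 3 and tw(G) ≤ 3. For the lower bound: the 4 vertex sets {3,8,12}, {10}, {1}, {0,4,13,14} are disjoint, each induces a connected subgraph, and every pair is joined by at least one edge of G. Contracting each set to a single vertex therefore yields K_{4} as a minor, and since treewidth is minor-monotone, tw(G) ≥ tw(K_{4}) = 3. The upper and lower bounds meet at 3, so that is the treewidth.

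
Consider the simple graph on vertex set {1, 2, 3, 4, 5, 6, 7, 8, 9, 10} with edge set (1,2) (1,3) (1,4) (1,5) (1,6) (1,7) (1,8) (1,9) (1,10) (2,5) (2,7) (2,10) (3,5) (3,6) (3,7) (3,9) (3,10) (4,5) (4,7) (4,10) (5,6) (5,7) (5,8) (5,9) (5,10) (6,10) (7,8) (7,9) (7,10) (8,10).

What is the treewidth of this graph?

A width-4 tree decomposition is:
Bags: B1 = {1, 5, 7, 8, 10}  B2 = {1, 4, 5, 7, 10}  B3 = {1, 3, 5, 7, 10}  B4 = {1, 3, 5, 7, 9}  B5 = {1, 3, 5, 6, 10}  B6 = {1, 2, 5, 7, 10}
Tree: B1–B2, B2–B3, B3–B4, B3–B5, B1–B6
The largest bag has 5 vertices, giving width 4; this decomposition certifies tw(G) ≤ 4. For the lower bound, the 5 vertices {1, 3, 5, 6, 10} are pairwise adjacent, and any tree decomposition puts a clique entirely inside one bag — forcing width ≥ 4. Hence tw(G) = 4 exactly.

4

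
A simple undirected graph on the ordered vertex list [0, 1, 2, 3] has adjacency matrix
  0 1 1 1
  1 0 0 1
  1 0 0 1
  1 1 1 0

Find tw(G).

A width-2 tree decomposition is:
Bags: B1 = {0, 2, 3}  B2 = {0, 1, 3}
Tree: B1–B2
The largest bag has 3 vertices, giving width 2; this decomposition certifies tw(G) ≤ 2. On the other hand G contains the 3-clique {0, 1, 3}. A clique must lie in a single bag of any decomposition, so no decomposition can have width below 2. The upper and lower bounds meet at 2, so that is the treewidth.

2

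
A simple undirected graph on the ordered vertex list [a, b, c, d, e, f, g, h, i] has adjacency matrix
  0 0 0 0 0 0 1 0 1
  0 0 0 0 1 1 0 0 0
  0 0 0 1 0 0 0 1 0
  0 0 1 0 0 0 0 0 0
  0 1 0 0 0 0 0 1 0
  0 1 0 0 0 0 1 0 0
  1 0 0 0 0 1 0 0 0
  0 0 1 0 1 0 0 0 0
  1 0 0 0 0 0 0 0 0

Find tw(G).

A width-1 tree decomposition is:
Bags: B1 = {a, i}  B2 = {a, g}  B3 = {f, g}  B4 = {b, f}  B5 = {b, e}  B6 = {e, h}  B7 = {c, h}  B8 = {c, d}
Tree: B1–B2, B2–B3, B3–B4, B4–B5, B5–B6, B6–B7, B7–B8
The largest bag has 2 vertices, giving width 1; this decomposition certifies tw(G) ≤ 1. G has an edge, so its treewidth is at least 1. Combining the bounds, tw(G) = 1.

1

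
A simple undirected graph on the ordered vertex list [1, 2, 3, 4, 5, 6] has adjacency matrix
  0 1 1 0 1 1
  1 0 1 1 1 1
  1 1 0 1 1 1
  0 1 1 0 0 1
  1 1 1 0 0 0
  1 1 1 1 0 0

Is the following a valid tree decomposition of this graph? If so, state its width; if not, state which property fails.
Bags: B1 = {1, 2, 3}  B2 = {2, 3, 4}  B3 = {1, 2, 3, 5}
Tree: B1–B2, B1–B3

No — vertex 6 appears in no bag.

A tree decomposition must satisfy three properties: every vertex lies in some bag; for every edge, both endpoints lie together in some bag; and for every vertex, the bags containing it form a connected subtree. Here vertex 6 appears in no bag, so the decomposition is invalid.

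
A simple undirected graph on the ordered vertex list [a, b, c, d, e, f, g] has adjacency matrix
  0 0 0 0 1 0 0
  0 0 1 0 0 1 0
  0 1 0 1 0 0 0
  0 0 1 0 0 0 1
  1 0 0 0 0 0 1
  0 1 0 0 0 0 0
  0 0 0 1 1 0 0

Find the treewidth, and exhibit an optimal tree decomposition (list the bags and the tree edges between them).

Treewidth 1.
One optimal decomposition is:
Bags: B1 = {b, f}  B2 = {b, c}  B3 = {c, d}  B4 = {d, g}  B5 = {e, g}  B6 = {a, e}
Tree: B1–B2, B2–B3, B3–B4, B4–B5, B5–B6

The largest bag has 2 vertices, giving width 1; this decomposition certifies tw(G) ≤ 1. Since G has at least one edge (e.g. f–b), it is not an edgeless graph, so tw(G) ≥ 1. Therefore the treewidth is 1.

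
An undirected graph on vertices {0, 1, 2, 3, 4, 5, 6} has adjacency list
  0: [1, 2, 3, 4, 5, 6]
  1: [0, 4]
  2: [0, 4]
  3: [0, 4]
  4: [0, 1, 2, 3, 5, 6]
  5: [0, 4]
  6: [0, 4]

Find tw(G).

2

A width-2 tree decomposition is:
Bags: B1 = {0, 2, 4}  B2 = {0, 4, 6}  B3 = {0, 1, 4}  B4 = {0, 4, 5}  B5 = {0, 3, 4}
Tree: B1–B2, B2–B3, B3–B4, B2–B5
The largest bag has 3 vertices, giving width 2; this decomposition certifies tw(G) ≤ 2. On the other hand G contains the 3-clique {0, 1, 4}. A clique must lie in a single bag of any decomposition, so no decomposition can have width below 2. Combining the bounds, tw(G) = 2.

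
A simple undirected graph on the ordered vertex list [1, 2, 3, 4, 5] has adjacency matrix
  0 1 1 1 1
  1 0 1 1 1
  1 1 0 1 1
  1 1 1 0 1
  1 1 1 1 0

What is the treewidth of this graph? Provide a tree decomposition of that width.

Treewidth 4.
One optimal decomposition is:
Bags: B1 = {1, 2, 3, 4, 5}
Tree: (single bag)

A single bag containing all 5 vertices is trivially a valid decomposition of width 4. For the lower bound, the 5 vertices {1, 2, 3, 4, 5} are pairwise adjacent, and any tree decomposition puts a clique entirely inside one bag — forcing width ≥ 4. Hence tw(G) = 4 exactly.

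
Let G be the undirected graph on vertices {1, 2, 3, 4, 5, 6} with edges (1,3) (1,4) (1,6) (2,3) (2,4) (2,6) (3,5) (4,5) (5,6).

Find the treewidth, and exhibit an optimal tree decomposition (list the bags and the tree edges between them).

Each bag holds 4 vertices, so the decomposition has width 3, which upper-bounds the treewidth. For the lower bound: the 4 vertex sets {1,6}, {4,5}, {3}, {2} are disjoint, each induces a connected subgraph, and every pair is joined by at least one edge of G. Contracting each set to a single vertex therefore yields K_{4} as a minor, and since treewidth is minor-monotone, tw(G) ≥ tw(K_{4}) = 3. The upper and lower bounds meet at 3, so that is the treewidth.

Treewidth 3.
One optimal decomposition is:
Bags: B1 = {1, 3, 4, 6}  B2 = {3, 4, 5, 6}  B3 = {2, 3, 4, 6}
Tree: B1–B2, B2–B3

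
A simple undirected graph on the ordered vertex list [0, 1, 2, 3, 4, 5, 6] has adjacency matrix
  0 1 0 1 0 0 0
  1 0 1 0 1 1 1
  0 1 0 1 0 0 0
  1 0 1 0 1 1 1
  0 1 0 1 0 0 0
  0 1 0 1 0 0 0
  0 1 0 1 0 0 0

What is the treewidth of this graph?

2

A width-2 tree decomposition is:
Bags: B1 = {1, 3, 6}  B2 = {1, 3, 4}  B3 = {0, 1, 3}  B4 = {1, 2, 3}  B5 = {1, 3, 5}
Tree: B1–B2, B2–B3, B3–B4, B4–B5
Each bag holds 3 vertices, so the decomposition has width 2, which upper-bounds the treewidth. Since 3–6–1–4–3 is a cycle in G, G is not acyclic. Forests are exactly the graphs of treewidth ≤ 1, so tw(G) ≥ 2. Hence tw(G) = 2 exactly.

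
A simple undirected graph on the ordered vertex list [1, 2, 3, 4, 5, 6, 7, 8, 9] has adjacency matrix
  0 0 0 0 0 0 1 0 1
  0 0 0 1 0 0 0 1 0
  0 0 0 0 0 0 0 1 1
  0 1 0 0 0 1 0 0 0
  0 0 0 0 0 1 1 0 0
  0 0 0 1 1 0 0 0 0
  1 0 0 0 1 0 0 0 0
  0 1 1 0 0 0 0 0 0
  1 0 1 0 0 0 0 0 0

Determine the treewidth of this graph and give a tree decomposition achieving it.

The largest bag has 3 vertices, giving width 2; this decomposition certifies tw(G) ≤ 2. Since 1–7–5–6–4–2–8–3–9–1 is a cycle in G, G is not acyclic. Forests are exactly the graphs of treewidth ≤ 1, so tw(G) ≥ 2. Combining the bounds, tw(G) = 2.

Treewidth 2.
Bags: B1 = {1, 5, 7}  B2 = {1, 5, 6}  B3 = {1, 4, 6}  B4 = {1, 2, 4}  B5 = {1, 2, 8}  B6 = {1, 3, 8}  B7 = {1, 3, 9}
Tree: B1–B2, B2–B3, B3–B4, B4–B5, B5–B6, B6–B7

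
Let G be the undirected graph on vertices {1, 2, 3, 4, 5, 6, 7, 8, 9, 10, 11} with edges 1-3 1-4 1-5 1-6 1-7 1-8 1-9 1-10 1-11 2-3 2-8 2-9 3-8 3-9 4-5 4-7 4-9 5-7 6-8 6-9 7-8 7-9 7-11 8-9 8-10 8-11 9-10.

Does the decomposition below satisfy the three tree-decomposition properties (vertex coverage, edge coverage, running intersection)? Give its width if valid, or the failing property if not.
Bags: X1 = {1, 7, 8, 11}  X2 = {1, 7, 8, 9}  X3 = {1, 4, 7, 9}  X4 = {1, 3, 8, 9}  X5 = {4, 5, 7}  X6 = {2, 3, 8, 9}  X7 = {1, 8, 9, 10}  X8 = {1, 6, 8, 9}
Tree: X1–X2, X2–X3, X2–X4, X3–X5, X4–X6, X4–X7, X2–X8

No — edge (1,5) lies in no bag.

A tree decomposition must satisfy three properties: every vertex lies in some bag; for every edge, both endpoints lie together in some bag; and for every vertex, the bags containing it form a connected subtree. Here edge (1,5) lies in no bag, so the decomposition is invalid.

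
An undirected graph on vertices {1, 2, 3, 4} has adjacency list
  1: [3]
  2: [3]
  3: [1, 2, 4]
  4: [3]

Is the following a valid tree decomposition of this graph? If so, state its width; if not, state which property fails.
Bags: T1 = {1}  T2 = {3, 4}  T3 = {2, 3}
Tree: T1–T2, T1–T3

No — edge (3,1) lies in no bag.

A tree decomposition must satisfy three properties: every vertex lies in some bag; for every edge, both endpoints lie together in some bag; and for every vertex, the bags containing it form a connected subtree. Here edge (3,1) lies in no bag, so the decomposition is invalid.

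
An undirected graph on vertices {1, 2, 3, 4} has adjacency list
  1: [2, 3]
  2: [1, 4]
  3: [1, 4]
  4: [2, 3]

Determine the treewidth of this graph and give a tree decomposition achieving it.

Each bag holds 3 vertices, so the decomposition has width 2, which upper-bounds the treewidth. Since 3–4–2–1–3 is a cycle in G, G is not acyclic. Forests are exactly the graphs of treewidth ≤ 1, so tw(G) ≥ 2. Combining the bounds, tw(G) = 2.

Treewidth 2.
One such decomposition:
Bags: B1 = {2, 3, 4}  B2 = {1, 2, 3}
Tree: B1–B2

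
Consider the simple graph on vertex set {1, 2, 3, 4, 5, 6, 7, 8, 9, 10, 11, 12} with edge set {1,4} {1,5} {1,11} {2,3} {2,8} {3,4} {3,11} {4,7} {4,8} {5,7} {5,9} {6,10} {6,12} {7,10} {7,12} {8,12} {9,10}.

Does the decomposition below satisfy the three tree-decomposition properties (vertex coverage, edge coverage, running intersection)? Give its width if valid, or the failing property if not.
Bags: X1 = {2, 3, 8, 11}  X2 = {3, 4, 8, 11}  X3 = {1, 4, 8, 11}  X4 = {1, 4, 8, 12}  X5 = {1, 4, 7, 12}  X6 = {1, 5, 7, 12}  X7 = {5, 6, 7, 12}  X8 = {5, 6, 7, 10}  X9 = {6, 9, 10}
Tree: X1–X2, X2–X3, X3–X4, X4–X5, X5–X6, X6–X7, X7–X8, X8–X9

No — edge (5,9) lies in no bag.

A tree decomposition must satisfy three properties: every vertex lies in some bag; for every edge, both endpoints lie together in some bag; and for every vertex, the bags containing it form a connected subtree. Here edge (5,9) lies in no bag, so the decomposition is invalid.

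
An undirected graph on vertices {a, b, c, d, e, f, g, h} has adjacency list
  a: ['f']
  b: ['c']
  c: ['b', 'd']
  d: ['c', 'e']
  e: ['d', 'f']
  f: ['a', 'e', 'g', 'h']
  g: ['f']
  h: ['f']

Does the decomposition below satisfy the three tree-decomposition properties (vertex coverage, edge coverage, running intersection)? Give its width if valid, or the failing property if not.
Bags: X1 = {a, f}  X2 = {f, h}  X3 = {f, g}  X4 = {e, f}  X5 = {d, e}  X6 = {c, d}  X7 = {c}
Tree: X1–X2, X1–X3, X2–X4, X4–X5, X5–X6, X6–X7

No — vertex b appears in no bag.

A tree decomposition must satisfy three properties: every vertex lies in some bag; for every edge, both endpoints lie together in some bag; and for every vertex, the bags containing it form a connected subtree. Here vertex b appears in no bag, so the decomposition is invalid.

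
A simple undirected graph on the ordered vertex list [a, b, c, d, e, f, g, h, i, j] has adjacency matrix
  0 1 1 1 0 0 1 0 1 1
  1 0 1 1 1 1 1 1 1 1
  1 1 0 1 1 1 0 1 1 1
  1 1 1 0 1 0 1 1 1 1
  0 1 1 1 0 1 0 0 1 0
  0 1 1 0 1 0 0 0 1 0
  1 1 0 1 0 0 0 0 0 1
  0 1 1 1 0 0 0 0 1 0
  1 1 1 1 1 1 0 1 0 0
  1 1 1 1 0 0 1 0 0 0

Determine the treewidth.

A width-4 tree decomposition is:
Bags: B1 = {b, c, d, h, i}  B2 = {a, b, c, d, i}  B3 = {a, b, c, d, j}  B4 = {b, c, d, e, i}  B5 = {a, b, d, g, j}  B6 = {b, c, e, f, i}
Tree: B1–B2, B2–B3, B1–B4, B3–B5, B4–B6
The largest bag has 5 vertices, giving width 4; this decomposition certifies tw(G) ≤ 4. For the lower bound, the 5 vertices {a, b, d, g, j} are pairwise adjacent, and any tree decomposition puts a clique entirely inside one bag — forcing width ≥ 4. The upper and lower bounds meet at 4, so that is the treewidth.

4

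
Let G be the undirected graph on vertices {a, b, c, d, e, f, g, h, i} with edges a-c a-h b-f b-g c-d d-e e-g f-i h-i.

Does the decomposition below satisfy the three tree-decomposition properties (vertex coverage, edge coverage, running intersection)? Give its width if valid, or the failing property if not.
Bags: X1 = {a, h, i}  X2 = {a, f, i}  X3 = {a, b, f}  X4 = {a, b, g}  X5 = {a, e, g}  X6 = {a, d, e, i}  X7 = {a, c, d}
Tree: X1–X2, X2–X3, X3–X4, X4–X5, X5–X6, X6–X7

No — bags containing vertex i are not connected in the tree.

A tree decomposition must satisfy three properties: every vertex lies in some bag; for every edge, both endpoints lie together in some bag; and for every vertex, the bags containing it form a connected subtree. Here bags containing vertex i are not connected in the tree, so the decomposition is invalid.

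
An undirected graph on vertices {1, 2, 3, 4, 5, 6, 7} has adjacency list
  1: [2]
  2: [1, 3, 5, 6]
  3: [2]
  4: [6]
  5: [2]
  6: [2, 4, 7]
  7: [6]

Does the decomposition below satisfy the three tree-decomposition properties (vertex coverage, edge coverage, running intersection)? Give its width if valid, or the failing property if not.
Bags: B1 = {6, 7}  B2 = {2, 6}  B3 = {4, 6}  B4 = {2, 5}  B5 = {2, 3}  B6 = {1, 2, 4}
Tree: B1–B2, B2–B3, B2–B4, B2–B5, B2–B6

A tree decomposition must satisfy three properties: every vertex lies in some bag; for every edge, both endpoints lie together in some bag; and for every vertex, the bags containing it form a connected subtree. Here bags containing vertex 4 are not connected in the tree, so the decomposition is invalid.

No — bags containing vertex 4 are not connected in the tree.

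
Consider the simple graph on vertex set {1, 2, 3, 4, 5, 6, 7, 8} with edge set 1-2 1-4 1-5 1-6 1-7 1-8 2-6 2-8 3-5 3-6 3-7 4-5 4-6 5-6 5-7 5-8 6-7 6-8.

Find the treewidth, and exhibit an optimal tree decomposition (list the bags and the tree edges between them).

Each bag holds 4 vertices, so the decomposition has width 3, which upper-bounds the treewidth. On the other hand G contains the 4-clique {1, 2, 6, 8}. A clique must lie in a single bag of any decomposition, so no decomposition can have width below 3. Therefore the treewidth is 3.

Treewidth 3.
Bags: B1 = {3, 5, 6, 7}  B2 = {1, 5, 6, 7}  B3 = {1, 4, 5, 6}  B4 = {1, 5, 6, 8}  B5 = {1, 2, 6, 8}
Tree: B1–B2, B2–B3, B3–B4, B4–B5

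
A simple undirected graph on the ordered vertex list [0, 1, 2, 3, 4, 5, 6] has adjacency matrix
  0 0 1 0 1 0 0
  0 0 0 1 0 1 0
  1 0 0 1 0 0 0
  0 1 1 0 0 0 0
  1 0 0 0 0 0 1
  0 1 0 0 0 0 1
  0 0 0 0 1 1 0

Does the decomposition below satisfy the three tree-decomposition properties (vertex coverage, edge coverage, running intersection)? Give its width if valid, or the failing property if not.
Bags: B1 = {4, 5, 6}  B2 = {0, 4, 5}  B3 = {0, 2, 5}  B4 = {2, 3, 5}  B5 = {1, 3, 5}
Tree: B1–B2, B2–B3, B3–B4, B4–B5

Yes; width 2.

Checking the three conditions: (i) the bags cover all of {0, 1, 2, 3, 4, 5, 6}; (ii) for each edge, some bag contains both endpoints; (iii) the bags containing any fixed vertex form a subtree. All hold, so the decomposition is valid with width 3 − 1 = 2.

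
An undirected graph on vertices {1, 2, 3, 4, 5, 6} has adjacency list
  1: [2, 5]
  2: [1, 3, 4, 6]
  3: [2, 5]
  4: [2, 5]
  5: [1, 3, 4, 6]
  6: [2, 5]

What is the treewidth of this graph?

2

A width-2 tree decomposition is:
Bags: B1 = {2, 5, 6}  B2 = {2, 3, 5}  B3 = {1, 2, 5}  B4 = {2, 4, 5}
Tree: B1–B2, B2–B3, B3–B4
Every bag has size at most 3, so the width is 3 − 1 = 2 and tw(G) ≤ 2. The edges 2–6–5–3–2 form a cycle, so G is not a tree and its treewidth is at least 2. Therefore the treewidth is 2.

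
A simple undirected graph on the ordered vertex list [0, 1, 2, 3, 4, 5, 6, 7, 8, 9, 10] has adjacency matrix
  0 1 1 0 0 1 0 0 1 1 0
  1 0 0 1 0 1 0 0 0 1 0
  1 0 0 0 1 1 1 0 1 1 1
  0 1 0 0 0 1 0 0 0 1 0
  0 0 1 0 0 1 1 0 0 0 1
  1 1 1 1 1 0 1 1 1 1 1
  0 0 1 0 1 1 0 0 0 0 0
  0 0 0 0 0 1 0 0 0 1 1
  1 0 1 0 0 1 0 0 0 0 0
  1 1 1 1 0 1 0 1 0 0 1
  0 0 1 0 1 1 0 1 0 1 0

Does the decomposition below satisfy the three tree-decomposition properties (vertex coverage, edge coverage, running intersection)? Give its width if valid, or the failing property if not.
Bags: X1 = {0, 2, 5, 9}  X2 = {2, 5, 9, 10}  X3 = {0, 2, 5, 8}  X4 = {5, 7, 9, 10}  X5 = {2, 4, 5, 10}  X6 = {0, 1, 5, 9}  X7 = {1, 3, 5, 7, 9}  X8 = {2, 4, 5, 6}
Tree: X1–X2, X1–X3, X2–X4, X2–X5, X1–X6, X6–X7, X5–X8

No — bags containing vertex 7 are not connected in the tree.

A tree decomposition must satisfy three properties: every vertex lies in some bag; for every edge, both endpoints lie together in some bag; and for every vertex, the bags containing it form a connected subtree. Here bags containing vertex 7 are not connected in the tree, so the decomposition is invalid.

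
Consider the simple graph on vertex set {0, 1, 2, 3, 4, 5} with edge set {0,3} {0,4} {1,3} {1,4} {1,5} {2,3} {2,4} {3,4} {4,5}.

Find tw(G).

A width-2 tree decomposition is:
Bags: B1 = {0, 3, 4}  B2 = {1, 3, 4}  B3 = {2, 3, 4}  B4 = {1, 4, 5}
Tree: B1–B2, B1–B3, B2–B4
Each bag holds 3 vertices, so the decomposition has width 2, which upper-bounds the treewidth. Conversely, {0, 3, 4} is a clique of size 3, and the vertices of any clique must share a bag in every tree decomposition; so some bag has ≥ 3 vertices and tw(G) ≥ 2. The upper and lower bounds meet at 2, so that is the treewidth.

2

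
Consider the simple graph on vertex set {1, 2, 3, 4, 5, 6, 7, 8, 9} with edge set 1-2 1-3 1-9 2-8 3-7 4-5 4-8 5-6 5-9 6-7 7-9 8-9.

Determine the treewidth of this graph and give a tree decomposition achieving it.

Every bag has size at most 4, so the width is 4 − 1 = 3 and tw(G) ≤ 3. For the lower bound: the 4 vertex sets {2,4,8}, {5}, {9}, {1,3,6,7} are disjoint, each induces a connected subgraph, and every pair is joined by at least one edge of G. Contracting each set to a single vertex therefore yields K_{4} as a minor, and since treewidth is minor-monotone, tw(G) ≥ tw(K_{4}) = 3. Therefore the treewidth is 3.

Treewidth 3.
One optimal decomposition is:
Bags: B1 = {2, 4, 5, 8}  B2 = {2, 5, 8, 9}  B3 = {1, 2, 5, 9}  B4 = {1, 5, 6, 9}  B5 = {1, 6, 7, 9}  B6 = {1, 3, 6, 7}
Tree: B1–B2, B2–B3, B3–B4, B4–B5, B5–B6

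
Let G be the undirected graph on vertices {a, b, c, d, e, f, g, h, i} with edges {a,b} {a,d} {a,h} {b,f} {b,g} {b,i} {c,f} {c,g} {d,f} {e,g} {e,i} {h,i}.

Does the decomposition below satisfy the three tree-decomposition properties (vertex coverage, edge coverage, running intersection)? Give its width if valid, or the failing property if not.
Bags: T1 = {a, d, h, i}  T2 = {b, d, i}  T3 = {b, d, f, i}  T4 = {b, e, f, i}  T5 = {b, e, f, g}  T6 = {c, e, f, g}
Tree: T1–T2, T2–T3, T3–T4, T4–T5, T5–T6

A tree decomposition must satisfy three properties: every vertex lies in some bag; for every edge, both endpoints lie together in some bag; and for every vertex, the bags containing it form a connected subtree. Here edge (a,b) lies in no bag, so the decomposition is invalid.

No — edge (a,b) lies in no bag.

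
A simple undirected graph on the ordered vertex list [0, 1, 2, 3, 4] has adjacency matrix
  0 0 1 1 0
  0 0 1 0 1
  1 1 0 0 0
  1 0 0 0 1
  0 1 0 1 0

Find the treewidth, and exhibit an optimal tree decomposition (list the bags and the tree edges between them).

Treewidth 2.
Bags: B1 = {1, 3, 4}  B2 = {0, 1, 3}  B3 = {0, 1, 2}
Tree: B1–B2, B2–B3

The largest bag has 3 vertices, giving width 2; this decomposition certifies tw(G) ≤ 2. Since 1–4–3–0–2–1 is a cycle in G, G is not acyclic. Forests are exactly the graphs of treewidth ≤ 1, so tw(G) ≥ 2. Combining the bounds, tw(G) = 2.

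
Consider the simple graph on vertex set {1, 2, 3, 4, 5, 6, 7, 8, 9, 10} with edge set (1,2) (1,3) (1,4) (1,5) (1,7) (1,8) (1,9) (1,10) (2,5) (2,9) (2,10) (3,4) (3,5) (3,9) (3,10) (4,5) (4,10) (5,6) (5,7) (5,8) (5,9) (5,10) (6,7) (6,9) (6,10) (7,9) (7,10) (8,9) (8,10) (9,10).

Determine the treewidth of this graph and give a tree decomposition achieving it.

The largest bag has 5 vertices, giving width 4; this decomposition certifies tw(G) ≤ 4. For the lower bound, the 5 vertices {1, 5, 8, 9, 10} are pairwise adjacent, and any tree decomposition puts a clique entirely inside one bag — forcing width ≥ 4. Hence tw(G) = 4 exactly.

Treewidth 4.
One optimal decomposition is:
Bags: B1 = {1, 2, 5, 9, 10}  B2 = {1, 3, 5, 9, 10}  B3 = {1, 5, 7, 9, 10}  B4 = {5, 6, 7, 9, 10}  B5 = {1, 5, 8, 9, 10}  B6 = {1, 3, 4, 5, 10}
Tree: B1–B2, B1–B3, B3–B4, B3–B5, B2–B6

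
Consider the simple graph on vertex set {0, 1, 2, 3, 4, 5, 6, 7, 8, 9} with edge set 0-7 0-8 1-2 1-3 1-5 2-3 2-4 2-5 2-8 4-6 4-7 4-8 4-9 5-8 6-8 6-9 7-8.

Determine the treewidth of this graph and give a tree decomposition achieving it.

Treewidth 2.
One optimal decomposition is:
Bags: B1 = {2, 5, 8}  B2 = {2, 4, 8}  B3 = {1, 2, 5}  B4 = {4, 7, 8}  B5 = {4, 6, 8}  B6 = {0, 7, 8}  B7 = {1, 2, 3}  B8 = {4, 6, 9}
Tree: B1–B2, B1–B3, B2–B4, B2–B5, B4–B6, B3–B7, B5–B8

Each bag holds 3 vertices, so the decomposition has width 2, which upper-bounds the treewidth. Conversely, {0, 7, 8} is a clique of size 3, and the vertices of any clique must share a bag in every tree decomposition; so some bag has ≥ 3 vertices and tw(G) ≥ 2. Combining the bounds, tw(G) = 2.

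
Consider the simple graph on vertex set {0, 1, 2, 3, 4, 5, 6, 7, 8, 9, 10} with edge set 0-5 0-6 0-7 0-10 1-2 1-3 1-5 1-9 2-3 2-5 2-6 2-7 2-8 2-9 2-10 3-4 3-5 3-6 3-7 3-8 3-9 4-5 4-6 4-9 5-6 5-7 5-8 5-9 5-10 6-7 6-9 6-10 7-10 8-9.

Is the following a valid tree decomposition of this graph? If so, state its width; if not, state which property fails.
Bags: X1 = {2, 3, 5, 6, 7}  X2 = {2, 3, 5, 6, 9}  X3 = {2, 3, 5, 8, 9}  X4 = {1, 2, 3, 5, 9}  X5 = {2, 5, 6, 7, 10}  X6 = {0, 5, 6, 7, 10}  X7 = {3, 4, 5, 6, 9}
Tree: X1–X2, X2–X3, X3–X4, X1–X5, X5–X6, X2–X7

Every vertex of G appears in some bag (union = {0, 1, 2, 3, 4, 5, 6, 7, 8, 9, 10}); every edge is covered by a bag; and for each vertex v the set of bags containing v is connected in the bag tree. The decomposition is therefore valid. The largest bag has 5 vertices, so the width is 4.

Yes; width 4.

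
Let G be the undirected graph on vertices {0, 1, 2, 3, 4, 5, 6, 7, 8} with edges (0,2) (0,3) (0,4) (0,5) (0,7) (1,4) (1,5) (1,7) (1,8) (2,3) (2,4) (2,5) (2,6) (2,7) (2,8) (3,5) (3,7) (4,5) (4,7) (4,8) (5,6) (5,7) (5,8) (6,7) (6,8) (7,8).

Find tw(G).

4

A width-4 tree decomposition is:
Bags: B1 = {2, 5, 6, 7, 8}  B2 = {2, 4, 5, 7, 8}  B3 = {0, 2, 4, 5, 7}  B4 = {1, 4, 5, 7, 8}  B5 = {0, 2, 3, 5, 7}
Tree: B1–B2, B2–B3, B2–B4, B3–B5
Every bag has size at most 5, so the width is 5 − 1 = 4 and tw(G) ≤ 4. For the lower bound, the 5 vertices {1, 4, 5, 7, 8} are pairwise adjacent, and any tree decomposition puts a clique entirely inside one bag — forcing width ≥ 4. Therefore the treewidth is 4.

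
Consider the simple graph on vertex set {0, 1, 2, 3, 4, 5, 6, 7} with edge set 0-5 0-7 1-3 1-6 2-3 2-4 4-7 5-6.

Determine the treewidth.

2

A width-2 tree decomposition is:
Bags: B1 = {2, 3, 4}  B2 = {3, 4, 7}  B3 = {0, 3, 7}  B4 = {0, 3, 5}  B5 = {3, 5, 6}  B6 = {1, 3, 6}
Tree: B1–B2, B2–B3, B3–B4, B4–B5, B5–B6
The largest bag has 3 vertices, giving width 2; this decomposition certifies tw(G) ≤ 2. Since 3–2–4–7–0–5–6–1–3 is a cycle in G, G is not acyclic. Forests are exactly the graphs of treewidth ≤ 1, so tw(G) ≥ 2. Therefore the treewidth is 2.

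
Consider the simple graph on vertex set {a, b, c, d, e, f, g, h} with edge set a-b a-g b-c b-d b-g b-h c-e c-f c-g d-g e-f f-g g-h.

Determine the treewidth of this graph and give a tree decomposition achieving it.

Treewidth 2.
One such decomposition:
Bags: B1 = {b, c, g}  B2 = {a, b, g}  B3 = {b, d, g}  B4 = {c, f, g}  B5 = {c, e, f}  B6 = {b, g, h}
Tree: B1–B2, B2–B3, B1–B4, B4–B5, B3–B6

Each bag holds 3 vertices, so the decomposition has width 2, which upper-bounds the treewidth. On the other hand G contains the 3-clique {c, f, g}. A clique must lie in a single bag of any decomposition, so no decomposition can have width below 2. The upper and lower bounds meet at 2, so that is the treewidth.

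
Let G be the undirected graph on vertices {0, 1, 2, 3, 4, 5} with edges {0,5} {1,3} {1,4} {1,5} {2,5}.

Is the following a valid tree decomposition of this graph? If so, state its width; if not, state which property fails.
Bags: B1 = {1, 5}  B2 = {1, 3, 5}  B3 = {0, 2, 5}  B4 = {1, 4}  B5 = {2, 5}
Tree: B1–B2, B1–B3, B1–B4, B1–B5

A tree decomposition must satisfy three properties: every vertex lies in some bag; for every edge, both endpoints lie together in some bag; and for every vertex, the bags containing it form a connected subtree. Here bags containing vertex 2 are not connected in the tree, so the decomposition is invalid.

No — bags containing vertex 2 are not connected in the tree.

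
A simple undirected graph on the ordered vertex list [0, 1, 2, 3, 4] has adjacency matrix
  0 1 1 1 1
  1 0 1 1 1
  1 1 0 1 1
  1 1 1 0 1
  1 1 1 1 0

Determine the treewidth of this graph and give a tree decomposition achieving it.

A single bag containing all 5 vertices is trivially a valid decomposition of width 4. For the lower bound, the 5 vertices {0, 1, 2, 3, 4} are pairwise adjacent, and any tree decomposition puts a clique entirely inside one bag — forcing width ≥ 4. Therefore the treewidth is 4.

Treewidth 4.
Bags: B1 = {0, 1, 2, 3, 4}
Tree: (single bag)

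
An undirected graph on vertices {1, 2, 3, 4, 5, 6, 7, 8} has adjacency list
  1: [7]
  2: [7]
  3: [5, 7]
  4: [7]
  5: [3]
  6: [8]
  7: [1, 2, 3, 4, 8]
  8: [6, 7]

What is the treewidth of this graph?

A width-1 tree decomposition is:
Bags: B1 = {7, 8}  B2 = {6, 8}  B3 = {3, 7}  B4 = {3, 5}  B5 = {2, 7}  B6 = {4, 7}  B7 = {1, 7}
Tree: B1–B2, B1–B3, B3–B4, B1–B5, B3–B6, B1–B7
The largest bag has 2 vertices, giving width 1; this decomposition certifies tw(G) ≤ 1. G has an edge, so its treewidth is at least 1. Combining the bounds, tw(G) = 1.

1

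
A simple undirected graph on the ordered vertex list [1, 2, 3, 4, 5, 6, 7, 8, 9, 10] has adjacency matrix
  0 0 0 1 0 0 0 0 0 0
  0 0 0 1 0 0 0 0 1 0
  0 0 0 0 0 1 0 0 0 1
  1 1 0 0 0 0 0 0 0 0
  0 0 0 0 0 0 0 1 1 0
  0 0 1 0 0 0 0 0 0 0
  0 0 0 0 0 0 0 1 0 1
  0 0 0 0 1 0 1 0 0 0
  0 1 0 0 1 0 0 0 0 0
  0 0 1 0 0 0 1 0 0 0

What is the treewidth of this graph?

1

A width-1 tree decomposition is:
Bags: B1 = {1, 4}  B2 = {2, 4}  B3 = {2, 9}  B4 = {5, 9}  B5 = {5, 8}  B6 = {7, 8}  B7 = {7, 10}  B8 = {3, 10}  B9 = {3, 6}
Tree: B1–B2, B2–B3, B3–B4, B4–B5, B5–B6, B6–B7, B7–B8, B8–B9
Every bag has size at most 2, so the width is 2 − 1 = 1 and tw(G) ≤ 1. Since G has at least one edge (e.g. 1–4), it is not an edgeless graph, so tw(G) ≥ 1. Hence tw(G) = 1 exactly.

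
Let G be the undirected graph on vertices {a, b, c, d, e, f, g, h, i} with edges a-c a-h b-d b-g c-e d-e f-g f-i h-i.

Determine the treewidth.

2

A width-2 tree decomposition is:
Bags: B1 = {a, c, h}  B2 = {c, h, i}  B3 = {c, f, i}  B4 = {c, f, g}  B5 = {b, c, g}  B6 = {b, c, d}  B7 = {c, d, e}
Tree: B1–B2, B2–B3, B3–B4, B4–B5, B5–B6, B6–B7
The largest bag has 3 vertices, giving width 2; this decomposition certifies tw(G) ≤ 2. Since c–a–h–i–f–g–b–d–e–c is a cycle in G, G is not acyclic. Forests are exactly the graphs of treewidth ≤ 1, so tw(G) ≥ 2. Therefore the treewidth is 2.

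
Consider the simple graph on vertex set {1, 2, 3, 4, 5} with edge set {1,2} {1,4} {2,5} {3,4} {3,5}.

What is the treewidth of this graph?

A width-2 tree decomposition is:
Bags: B1 = {1, 2, 4}  B2 = {2, 4, 5}  B3 = {3, 4, 5}
Tree: B1–B2, B2–B3
Every bag has size at most 3, so the width is 3 − 1 = 2 and tw(G) ≤ 2. Since 4–1–2–5–3–4 is a cycle in G, G is not acyclic. Forests are exactly the graphs of treewidth ≤ 1, so tw(G) ≥ 2. Combining the bounds, tw(G) = 2.

2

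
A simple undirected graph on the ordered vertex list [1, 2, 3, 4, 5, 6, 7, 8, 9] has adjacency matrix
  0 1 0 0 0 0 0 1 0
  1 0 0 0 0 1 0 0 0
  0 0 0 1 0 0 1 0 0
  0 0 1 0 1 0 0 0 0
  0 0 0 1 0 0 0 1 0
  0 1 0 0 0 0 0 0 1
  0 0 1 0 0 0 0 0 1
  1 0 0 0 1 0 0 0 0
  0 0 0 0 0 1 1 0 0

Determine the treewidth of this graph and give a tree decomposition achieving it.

Treewidth 2.
Bags: B1 = {3, 4, 5}  B2 = {3, 5, 7}  B3 = {5, 7, 9}  B4 = {5, 6, 9}  B5 = {2, 5, 6}  B6 = {1, 2, 5}  B7 = {1, 5, 8}
Tree: B1–B2, B2–B3, B3–B4, B4–B5, B5–B6, B6–B7

The largest bag has 3 vertices, giving width 2; this decomposition certifies tw(G) ≤ 2. Since 5–4–3–7–9–6–2–1–8–5 is a cycle in G, G is not acyclic. Forests are exactly the graphs of treewidth ≤ 1, so tw(G) ≥ 2. Therefore the treewidth is 2.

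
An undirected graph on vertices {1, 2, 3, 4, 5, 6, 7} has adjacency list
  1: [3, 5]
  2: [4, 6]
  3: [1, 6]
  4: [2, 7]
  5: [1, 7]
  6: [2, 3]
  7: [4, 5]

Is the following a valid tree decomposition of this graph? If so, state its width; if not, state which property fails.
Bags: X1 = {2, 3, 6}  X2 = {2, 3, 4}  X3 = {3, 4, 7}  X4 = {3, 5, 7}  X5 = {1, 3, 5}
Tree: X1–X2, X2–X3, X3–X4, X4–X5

Yes; width 2.

Every vertex of G appears in some bag (union = {1, 2, 3, 4, 5, 6, 7}); every edge is covered by a bag; and for each vertex v the set of bags containing v is connected in the bag tree. The decomposition is therefore valid. The largest bag has 3 vertices, so the width is 2.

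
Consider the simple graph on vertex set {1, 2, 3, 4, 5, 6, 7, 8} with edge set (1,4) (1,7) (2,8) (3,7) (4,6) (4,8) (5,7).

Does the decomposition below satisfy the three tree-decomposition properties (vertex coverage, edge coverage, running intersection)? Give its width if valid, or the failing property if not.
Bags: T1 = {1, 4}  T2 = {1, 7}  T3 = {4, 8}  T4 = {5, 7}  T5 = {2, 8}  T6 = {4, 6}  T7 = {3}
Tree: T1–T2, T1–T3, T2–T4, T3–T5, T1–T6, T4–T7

A tree decomposition must satisfy three properties: every vertex lies in some bag; for every edge, both endpoints lie together in some bag; and for every vertex, the bags containing it form a connected subtree. Here edge (7,3) lies in no bag, so the decomposition is invalid.

No — edge (7,3) lies in no bag.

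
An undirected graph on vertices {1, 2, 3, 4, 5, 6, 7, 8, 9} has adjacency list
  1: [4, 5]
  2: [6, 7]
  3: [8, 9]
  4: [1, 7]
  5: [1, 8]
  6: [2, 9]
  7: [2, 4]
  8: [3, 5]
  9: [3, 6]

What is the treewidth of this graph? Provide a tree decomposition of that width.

Treewidth 2.
One such decomposition:
Bags: B1 = {1, 4, 5}  B2 = {4, 5, 8}  B3 = {3, 4, 8}  B4 = {3, 4, 9}  B5 = {4, 6, 9}  B6 = {2, 4, 6}  B7 = {2, 4, 7}
Tree: B1–B2, B2–B3, B3–B4, B4–B5, B5–B6, B6–B7

Each bag holds 3 vertices, so the decomposition has width 2, which upper-bounds the treewidth. The edges 4–1–5–8–3–9–6–2–7–4 form a cycle, so G is not a tree and its treewidth is at least 2. Combining the bounds, tw(G) = 2.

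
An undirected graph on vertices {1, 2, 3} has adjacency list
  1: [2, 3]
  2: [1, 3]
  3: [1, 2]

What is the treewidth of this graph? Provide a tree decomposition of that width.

With just one bag of size 3, the width is 3 − 1 = 2, so tw(G) ≤ 2. For the lower bound, the 3 vertices {1, 2, 3} are pairwise adjacent, and any tree decomposition puts a clique entirely inside one bag — forcing width ≥ 2. Therefore the treewidth is 2.

Treewidth 2.
One optimal decomposition is:
Bags: B1 = {1, 2, 3}
Tree: (single bag)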